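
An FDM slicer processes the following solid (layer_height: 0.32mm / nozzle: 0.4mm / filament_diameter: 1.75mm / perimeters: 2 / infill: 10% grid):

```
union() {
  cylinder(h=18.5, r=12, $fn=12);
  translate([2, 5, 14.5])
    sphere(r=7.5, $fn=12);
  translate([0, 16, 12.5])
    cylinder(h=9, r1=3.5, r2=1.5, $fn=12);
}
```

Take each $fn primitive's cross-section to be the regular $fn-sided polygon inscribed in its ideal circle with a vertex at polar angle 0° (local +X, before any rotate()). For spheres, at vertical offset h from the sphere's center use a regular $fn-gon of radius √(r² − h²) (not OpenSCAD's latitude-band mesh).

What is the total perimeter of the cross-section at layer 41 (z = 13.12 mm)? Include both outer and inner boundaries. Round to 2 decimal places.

At z = 13.12 mm: the cylinder: section is a regular 12-gon, circumradius r=12 (perimeter = 2·12·12.000·sin(180°/12) = 74.54 mm); the sphere at (2, 5): section is a regular 12-gon, circumradius = √(r²−h²) = √(7.5²−1.38²) = 7.372 (perimeter = 2·12·7.372·sin(180°/12) = 45.79 mm); the cone at (0, 16): at t=0.069 of its height the radius interpolates to r₁+(r₂−r₁)t = 3.362, giving a regular 12-gon of that circumradius (perimeter = 2·12·3.362·sin(180°/12) = 20.88 mm); Merging all regions: the regions partially overlap (shared area 156.97 mm²), so the edge portions inside another operand are dropped and the merged outline is re-measured after clipping — boundary = 96.15 mm. Overall, the cross-section has 2 separate islands. Total boundary length (outer) = 96.15 mm.

96.15 mm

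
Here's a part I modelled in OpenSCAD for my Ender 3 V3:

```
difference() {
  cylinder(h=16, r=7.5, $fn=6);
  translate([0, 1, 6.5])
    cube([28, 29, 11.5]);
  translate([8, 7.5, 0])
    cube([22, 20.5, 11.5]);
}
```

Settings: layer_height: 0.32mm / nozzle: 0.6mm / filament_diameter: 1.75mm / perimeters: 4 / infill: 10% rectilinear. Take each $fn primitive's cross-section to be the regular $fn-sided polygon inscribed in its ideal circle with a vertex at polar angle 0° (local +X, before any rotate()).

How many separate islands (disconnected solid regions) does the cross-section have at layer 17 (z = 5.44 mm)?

At z = 5.44 mm: the cylinder: section is a regular 6-gon, circumradius r=7.5; the cube at (0, 1) is absent (z outside [6.5, 18]); the cube at (8, 7.5) (footprint 22×20.5) is included at this height; Subtracting the remaining from the first: starting from the r=7.5 cylinder, the 22×20.5 cube at (8, 7.5) misses the remaining region (no effect) — 1 connected region. Overall, the cross-section is a single solid region. Island count = 1.

1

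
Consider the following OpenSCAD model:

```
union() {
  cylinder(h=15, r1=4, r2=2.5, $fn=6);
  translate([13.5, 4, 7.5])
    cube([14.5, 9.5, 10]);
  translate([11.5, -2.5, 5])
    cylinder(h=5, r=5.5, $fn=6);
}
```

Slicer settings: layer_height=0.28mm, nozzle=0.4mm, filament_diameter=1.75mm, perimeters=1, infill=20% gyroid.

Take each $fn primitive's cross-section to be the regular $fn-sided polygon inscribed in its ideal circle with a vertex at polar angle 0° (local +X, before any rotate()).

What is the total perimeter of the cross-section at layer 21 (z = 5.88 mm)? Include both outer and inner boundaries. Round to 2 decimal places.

At z = 5.88 mm: the cone (r1=4→r2=2.5) has section circumradius 3.412 here — a regular 6-gon (perimeter = 2·6·3.412·sin(180°/6) = 20.47 mm); the cube at (13.5, 4) is absent (z outside [7.5, 17.5]); the cylinder at (11.5, -2.5): section is a regular 6-gon, circumradius r=5.5 (perimeter = 2·6·5.500·sin(180°/6) = 33.00 mm); Taking the union: the 2 present regions are separate (no shared area or edge), so areas and boundary lengths simply add and each stays a separate island — boundary = 53.47 mm. Overall, the cross-section has 2 separate islands. Total boundary length (outer) = 53.47 mm.

53.47 mm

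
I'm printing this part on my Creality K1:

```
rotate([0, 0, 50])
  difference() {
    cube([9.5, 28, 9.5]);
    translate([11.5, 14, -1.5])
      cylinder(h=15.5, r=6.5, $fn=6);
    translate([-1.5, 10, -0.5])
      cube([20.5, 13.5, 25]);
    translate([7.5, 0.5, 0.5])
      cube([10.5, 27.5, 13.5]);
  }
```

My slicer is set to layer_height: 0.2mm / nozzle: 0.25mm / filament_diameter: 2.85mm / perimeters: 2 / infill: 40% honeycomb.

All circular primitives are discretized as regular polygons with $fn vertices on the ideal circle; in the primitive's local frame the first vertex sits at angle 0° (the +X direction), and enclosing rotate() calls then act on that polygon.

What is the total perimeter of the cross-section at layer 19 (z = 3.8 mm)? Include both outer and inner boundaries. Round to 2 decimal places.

At z = 3.8 mm: the cube is present — its section is the full 9.5×28 rectangle (perimeter 75.00 mm); the r=6.5 cylinder at (11.5, 14) gives a regular 6-gon of circumradius 6.5 (constant along its height) (perimeter = 2·6·6.500·sin(180°/6) = 39.00 mm); the cube at (-1.5, 10) (footprint 20.5×13.5) is included at this height (perimeter 68.00 mm); the 10.5×27.5 cube at (7.5, 0.5) contributes its full rectangle (perimeter 76.00 mm); Subtracting the remaining from the first: starting from the 9.5×28 cube, the r=6.5 cylinder at (11.5, 14) partially overlaps it — only the 32.37 mm² overlap (of its 109.77 mm²) is removed, clipping the outline; the 20.5×13.5 cube at (-1.5, 10) partially overlaps it — only the 98.68 mm² overlap (of its 276.75 mm²) is removed, clipping the outline; the 10.5×27.5 cube at (7.5, 0.5) partially overlaps it — only the 25.23 mm² overlap (of its 288.75 mm²) is removed, clipping the outline — boundary = 62.86 mm; (rotated 50° about Z; rotation is an isometry so areas/perimeters/island counts are preserved). Overall, the cross-section has 2 separate islands. Total boundary length (outer) = 62.86 mm.

62.86 mm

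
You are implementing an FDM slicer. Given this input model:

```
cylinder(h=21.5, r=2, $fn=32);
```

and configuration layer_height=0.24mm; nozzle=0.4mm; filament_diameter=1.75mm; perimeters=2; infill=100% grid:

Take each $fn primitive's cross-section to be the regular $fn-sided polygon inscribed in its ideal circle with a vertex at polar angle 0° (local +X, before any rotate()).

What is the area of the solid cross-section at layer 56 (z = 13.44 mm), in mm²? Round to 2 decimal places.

At z = 13.44 mm: the r=2 cylinder contributes a regular 32-gon of circumradius 2 (area = (32/2)·2.000²·sin(360°/32) = 12.49 mm²). Overall, the cross-section is a single solid region. Net area = 12.49 mm².

12.49 mm²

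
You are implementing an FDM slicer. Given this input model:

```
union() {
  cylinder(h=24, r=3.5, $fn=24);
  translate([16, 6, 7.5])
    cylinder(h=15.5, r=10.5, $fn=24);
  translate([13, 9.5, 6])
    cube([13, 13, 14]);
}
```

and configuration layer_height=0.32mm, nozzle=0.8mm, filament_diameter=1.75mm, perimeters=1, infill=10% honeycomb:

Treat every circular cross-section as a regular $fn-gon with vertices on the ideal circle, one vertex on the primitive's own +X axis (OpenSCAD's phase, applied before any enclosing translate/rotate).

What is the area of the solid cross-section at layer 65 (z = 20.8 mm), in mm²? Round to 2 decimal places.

380.46 mm²

At z = 20.8 mm: the r=3.5 cylinder gives a regular 24-gon of circumradius 3.5 (constant along its height) (area = (24/2)·3.500²·sin(360°/24) = 38.05 mm²); the r=10.5 cylinder at (16, 6) contributes a regular 24-gon of circumradius 10.5 (area = (24/2)·10.500²·sin(360°/24) = 342.42 mm²); the cube at (13, 9.5) does not reach this height (z outside [6, 20]); Taking the union: the 2 present regions are separate (no shared area or edge), so areas and boundary lengths simply add and each stays a separate island — area = 380.46 mm². Overall, the cross-section has 2 separate islands. Net area = 380.46 mm².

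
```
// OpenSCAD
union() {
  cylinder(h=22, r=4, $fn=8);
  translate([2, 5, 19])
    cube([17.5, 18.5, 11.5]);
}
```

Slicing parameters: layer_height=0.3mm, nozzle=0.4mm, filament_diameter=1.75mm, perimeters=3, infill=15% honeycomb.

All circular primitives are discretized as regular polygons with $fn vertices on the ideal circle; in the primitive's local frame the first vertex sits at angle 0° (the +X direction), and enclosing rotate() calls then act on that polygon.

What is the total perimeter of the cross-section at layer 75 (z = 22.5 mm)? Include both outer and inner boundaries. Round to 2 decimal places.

At z = 22.5 mm: the cylinder does not reach this height (z outside [0, 22]); the cube at (2, 5) (footprint 17.5×18.5) is included at this height (perimeter 72.00 mm); Taking the union: only the 17.5×18.5 cube at (2, 5) is present, so the union is just that shape — boundary = 72.00 mm. Overall, the cross-section is a single solid region. Total boundary length (outer) = 72.00 mm.

72.00 mm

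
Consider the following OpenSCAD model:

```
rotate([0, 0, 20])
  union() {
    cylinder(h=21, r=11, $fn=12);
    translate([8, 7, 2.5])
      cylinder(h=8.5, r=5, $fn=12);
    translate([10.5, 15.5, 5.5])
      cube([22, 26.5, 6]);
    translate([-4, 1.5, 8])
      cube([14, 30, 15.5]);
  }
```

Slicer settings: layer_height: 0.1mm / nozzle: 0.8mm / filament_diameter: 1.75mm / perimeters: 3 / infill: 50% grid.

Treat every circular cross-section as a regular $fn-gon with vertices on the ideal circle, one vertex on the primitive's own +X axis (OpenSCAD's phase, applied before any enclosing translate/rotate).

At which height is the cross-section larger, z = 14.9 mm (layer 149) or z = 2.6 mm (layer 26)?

layer 149 (z = 14.9 mm)

Layer 149 (z = 14.9): the cylinder: section is a regular 12-gon, circumradius r=11 (area = (12/2)·11.000²·sin(360°/12) = 363.00 mm²); the cylinder at (8, 7) does not reach this height (z outside [2.5, 11]); the cube at (10.5, 15.5) is not intersected at this z (z outside [5.5, 11.5]); the cube at (-4, 1.5) is present — its section is the full 14×30 rectangle (area 420.00 mm²); Combining (union): the regions partially overlap — summed areas 783.00 mm² minus the doubly-counted overlap 109.74 mm² gives 673.26 mm² — area = 673.26 mm²; (whole slice rotated 20° about Z — lengths, areas and connectivity unchanged). So its area = 673.26 mm². Layer 26 (z = 2.6): the cylinder: section is a regular 12-gon, circumradius r=11 (area = (12/2)·11.000²·sin(360°/12) = 363.00 mm²); the r=5 cylinder at (8, 7) gives a regular 12-gon of circumradius 5 (constant along its height) (area = (12/2)·5.000²·sin(360°/12) = 75.00 mm²); the cube at (10.5, 15.5) does not reach this height (z outside [5.5, 11.5]); the cube at (-4, 1.5) is not intersected at this z (z outside [8, 23.5]); Taking the union: the regions partially overlap — summed areas 438.00 mm² minus the doubly-counted overlap 35.13 mm² gives 402.87 mm² — area = 402.87 mm²; (whole slice rotated 20° about Z — lengths, areas and connectivity unchanged). So its area = 402.87 mm². Layer 149 is larger (673.26 vs 402.87 mm²).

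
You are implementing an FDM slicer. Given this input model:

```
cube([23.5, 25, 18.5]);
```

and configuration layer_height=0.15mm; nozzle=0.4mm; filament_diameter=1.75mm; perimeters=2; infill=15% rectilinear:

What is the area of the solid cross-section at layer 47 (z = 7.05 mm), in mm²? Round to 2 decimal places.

At z = 7.05 mm: the cube (footprint 23.5×25) is included at this height (area 587.50 mm²). Overall, the cross-section is a single solid region. Net area = 587.50 mm².

587.50 mm²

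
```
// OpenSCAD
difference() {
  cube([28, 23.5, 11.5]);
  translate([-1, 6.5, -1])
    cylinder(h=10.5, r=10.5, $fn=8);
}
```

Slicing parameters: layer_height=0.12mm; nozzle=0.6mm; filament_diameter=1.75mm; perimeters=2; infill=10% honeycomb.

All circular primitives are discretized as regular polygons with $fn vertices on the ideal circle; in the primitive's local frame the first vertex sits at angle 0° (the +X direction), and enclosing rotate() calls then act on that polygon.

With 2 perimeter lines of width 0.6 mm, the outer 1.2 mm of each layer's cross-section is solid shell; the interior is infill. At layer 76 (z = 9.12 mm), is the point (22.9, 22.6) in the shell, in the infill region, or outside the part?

shell

At z = 9.12 mm: the cube is present — its section is the full 28×23.5 rectangle; the r=10.5 cylinder at (-1, 6.5) gives a regular 8-gon of circumradius 10.5 (constant along its height); Taking the first minus the rest: starting from the 28×23.5 cube, the r=10.5 cylinder at (-1, 6.5) partially overlaps it — only the 120.67 mm² overlap (of its 311.83 mm²) is removed, clipping the outline — 1 connected region. Overall, the cross-section is a single solid region. The nearest boundary edge runs (0.00, 23.50)→(28.00, 23.50); distance from the point to it = 0.90 mm. The point is inside the cross-section, 0.90 mm from the nearest boundary — within the 1.2 mm shell band (2 × 0.6).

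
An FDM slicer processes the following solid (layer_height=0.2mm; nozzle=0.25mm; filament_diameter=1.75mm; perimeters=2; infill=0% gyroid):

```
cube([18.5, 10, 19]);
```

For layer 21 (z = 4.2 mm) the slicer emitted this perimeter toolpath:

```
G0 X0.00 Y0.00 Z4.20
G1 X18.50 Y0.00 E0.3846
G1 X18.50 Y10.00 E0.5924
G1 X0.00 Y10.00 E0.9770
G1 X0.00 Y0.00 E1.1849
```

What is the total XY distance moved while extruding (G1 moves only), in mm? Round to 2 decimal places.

Sum the Euclidean lengths of each G1 segment: total = 57.00 mm.

57.00 mm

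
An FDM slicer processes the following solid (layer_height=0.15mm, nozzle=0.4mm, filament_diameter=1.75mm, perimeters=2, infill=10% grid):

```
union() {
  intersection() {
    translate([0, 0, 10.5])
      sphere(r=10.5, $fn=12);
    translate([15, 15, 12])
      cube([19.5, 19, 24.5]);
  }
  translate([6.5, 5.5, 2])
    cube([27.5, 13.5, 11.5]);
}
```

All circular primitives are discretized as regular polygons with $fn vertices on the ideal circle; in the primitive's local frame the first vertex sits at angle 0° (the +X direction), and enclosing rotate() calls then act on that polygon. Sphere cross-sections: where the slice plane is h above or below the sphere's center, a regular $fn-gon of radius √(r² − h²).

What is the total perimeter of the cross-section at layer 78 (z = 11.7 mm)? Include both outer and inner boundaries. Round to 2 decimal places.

82.00 mm

At z = 11.7 mm: the r=10.5 sphere slices to a regular 12-gon of circumradius 10.431 (√(r²−h²) with h=1.2 from center) (perimeter = 2·12·10.431·sin(180°/12) = 64.80 mm); the cube at (15, 15) is not intersected at this z (z outside [12, 36.5]); Taking the intersection: at least one operand is absent at this height, so nothing remains; the cube at (6.5, 5.5) is present — its section is the full 27.5×13.5 rectangle (perimeter 82.00 mm); Taking the union: only the 27.5×13.5 cube at (6.5, 5.5) is present, so the union is just that shape — boundary = 82.00 mm. Overall, the cross-section is a single solid region. Total boundary length (outer) = 82.00 mm.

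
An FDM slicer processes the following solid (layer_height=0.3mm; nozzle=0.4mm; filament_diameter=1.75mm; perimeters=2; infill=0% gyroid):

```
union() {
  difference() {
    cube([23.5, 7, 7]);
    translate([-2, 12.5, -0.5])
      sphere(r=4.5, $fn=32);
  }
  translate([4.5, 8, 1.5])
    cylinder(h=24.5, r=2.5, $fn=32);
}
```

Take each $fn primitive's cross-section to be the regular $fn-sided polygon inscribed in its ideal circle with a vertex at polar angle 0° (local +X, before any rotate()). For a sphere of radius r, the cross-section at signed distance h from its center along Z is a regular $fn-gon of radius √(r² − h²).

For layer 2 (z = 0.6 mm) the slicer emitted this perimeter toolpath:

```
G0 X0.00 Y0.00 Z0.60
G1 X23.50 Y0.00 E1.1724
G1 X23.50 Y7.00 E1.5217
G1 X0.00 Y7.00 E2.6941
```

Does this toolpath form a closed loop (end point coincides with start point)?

Start point (G0): (0.00, 0.00). End point (last G1): the path does not return to the start — open.

no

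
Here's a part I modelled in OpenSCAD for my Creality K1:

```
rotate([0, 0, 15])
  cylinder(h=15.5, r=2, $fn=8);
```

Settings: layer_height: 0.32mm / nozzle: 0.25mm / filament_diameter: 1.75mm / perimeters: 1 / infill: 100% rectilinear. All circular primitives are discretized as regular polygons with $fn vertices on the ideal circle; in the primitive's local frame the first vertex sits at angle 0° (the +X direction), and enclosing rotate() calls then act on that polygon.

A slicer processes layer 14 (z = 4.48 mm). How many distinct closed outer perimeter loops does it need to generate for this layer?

At z = 4.48 mm: the r=2 cylinder contributes a regular 8-gon of circumradius 2; (rotated 15° about Z; rotation is an isometry so areas/perimeters/island counts are preserved). The result has 1 disconnected region.

1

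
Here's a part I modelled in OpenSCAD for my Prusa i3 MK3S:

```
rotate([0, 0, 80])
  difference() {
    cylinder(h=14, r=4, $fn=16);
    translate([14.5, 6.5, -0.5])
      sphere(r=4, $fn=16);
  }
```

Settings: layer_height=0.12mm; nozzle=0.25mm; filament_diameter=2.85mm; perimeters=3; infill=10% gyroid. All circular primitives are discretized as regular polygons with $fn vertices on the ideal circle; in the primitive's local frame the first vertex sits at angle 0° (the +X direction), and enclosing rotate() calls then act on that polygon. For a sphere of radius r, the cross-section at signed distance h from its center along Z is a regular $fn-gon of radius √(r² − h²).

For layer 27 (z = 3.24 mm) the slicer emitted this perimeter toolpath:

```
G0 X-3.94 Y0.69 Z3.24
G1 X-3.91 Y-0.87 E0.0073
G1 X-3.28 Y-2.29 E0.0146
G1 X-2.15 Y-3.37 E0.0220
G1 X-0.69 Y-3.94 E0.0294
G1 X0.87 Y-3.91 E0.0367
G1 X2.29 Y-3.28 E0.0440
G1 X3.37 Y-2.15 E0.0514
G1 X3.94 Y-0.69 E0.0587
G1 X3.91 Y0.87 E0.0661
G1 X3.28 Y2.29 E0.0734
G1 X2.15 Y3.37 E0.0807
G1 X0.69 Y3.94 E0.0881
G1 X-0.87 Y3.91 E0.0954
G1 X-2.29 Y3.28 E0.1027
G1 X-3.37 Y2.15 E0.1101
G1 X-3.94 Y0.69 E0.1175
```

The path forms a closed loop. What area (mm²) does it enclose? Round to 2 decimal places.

Apply the shoelace formula to the sequence of (X, Y) vertices; enclosed area = 49.00 mm².

49.00 mm²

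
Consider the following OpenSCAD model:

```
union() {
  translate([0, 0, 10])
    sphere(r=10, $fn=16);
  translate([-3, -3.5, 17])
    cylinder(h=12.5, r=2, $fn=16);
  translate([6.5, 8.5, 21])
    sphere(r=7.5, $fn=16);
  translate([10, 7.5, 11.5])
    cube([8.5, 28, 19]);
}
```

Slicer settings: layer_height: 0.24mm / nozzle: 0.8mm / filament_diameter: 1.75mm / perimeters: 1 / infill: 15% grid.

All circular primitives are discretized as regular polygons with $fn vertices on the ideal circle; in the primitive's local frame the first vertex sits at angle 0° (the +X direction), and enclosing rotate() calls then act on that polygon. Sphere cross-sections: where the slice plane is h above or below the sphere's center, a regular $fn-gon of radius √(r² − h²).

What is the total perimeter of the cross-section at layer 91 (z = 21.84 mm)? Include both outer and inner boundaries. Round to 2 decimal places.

111.84 mm

At z = 21.84 mm: the sphere does not reach this height (|z−center|=11.840 > r=10); the cylinder at (-3, -3.5): section is a regular 16-gon, circumradius r=2 (perimeter = 2·16·2.000·sin(180°/16) = 12.49 mm); the r=7.5 sphere at (6.5, 8.5) contributes a regular 16-gon of circumradius √(7.5²−0.84²) = 7.453 (perimeter = 2·16·7.453·sin(180°/16) = 46.53 mm); the 8.5×28 cube at (10, 7.5) contributes its full rectangle (perimeter 73.00 mm); Combining (union): the regions partially overlap (shared area 21.60 mm²), so the edge portions inside another operand are dropped and the merged outline is re-measured after clipping — boundary = 111.84 mm. Overall, the cross-section has 2 separate islands. Total boundary length (outer) = 111.84 mm.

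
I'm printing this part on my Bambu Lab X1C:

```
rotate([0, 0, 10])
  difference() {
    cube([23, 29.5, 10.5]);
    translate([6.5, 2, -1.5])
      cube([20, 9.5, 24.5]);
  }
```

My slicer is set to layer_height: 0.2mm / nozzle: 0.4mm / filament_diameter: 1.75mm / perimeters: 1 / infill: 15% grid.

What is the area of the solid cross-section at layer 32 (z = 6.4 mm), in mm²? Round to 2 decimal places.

At z = 6.4 mm: the cube is present — its section is the full 23×29.5 rectangle (area 678.50 mm²); the 20×9.5 cube at (6.5, 2) contributes its full rectangle (area 190.00 mm²); Subtracting the remaining from the first: starting from the 23×29.5 cube (678.50 mm²), the 20×9.5 cube at (6.5, 2) partially overlaps it — only the 156.75 mm² overlap (of its 190.00 mm²) is removed, clipping the outline — area = 521.75 mm²; (whole slice rotated 10° about Z — lengths, areas and connectivity unchanged). Overall, the cross-section is a single solid region. Net area = 521.75 mm².

521.75 mm²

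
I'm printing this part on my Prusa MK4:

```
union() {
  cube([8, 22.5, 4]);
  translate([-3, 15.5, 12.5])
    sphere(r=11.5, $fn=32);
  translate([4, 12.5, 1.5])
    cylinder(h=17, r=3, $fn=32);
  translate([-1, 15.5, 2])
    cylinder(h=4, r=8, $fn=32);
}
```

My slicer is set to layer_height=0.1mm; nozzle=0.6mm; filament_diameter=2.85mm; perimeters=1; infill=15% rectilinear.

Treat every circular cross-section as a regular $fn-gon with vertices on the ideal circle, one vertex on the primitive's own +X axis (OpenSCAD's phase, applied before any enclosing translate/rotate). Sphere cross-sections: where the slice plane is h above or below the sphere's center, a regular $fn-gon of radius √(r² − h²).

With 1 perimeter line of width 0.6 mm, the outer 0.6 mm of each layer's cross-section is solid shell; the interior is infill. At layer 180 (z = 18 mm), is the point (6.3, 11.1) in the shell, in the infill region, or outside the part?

At z = 18 mm: the cube does not reach this height (z outside [0, 4]); the r=11.5 sphere at (-3, 15.5) contributes a regular 32-gon of circumradius √(11.5²−5.5²) = 10.100; the r=3 cylinder at (4, 12.5) gives a regular 32-gon of circumradius 3 (constant along its height); the cylinder at (-1, 15.5) is absent (z outside [2, 6]); Combining (union): the regions partially overlap (shared area 26.63 mm²), so overlapping operands fuse into one piece — 1 connected region. Overall, the cross-section is a single solid region. The nearest boundary edge runs (6.77, 11.35)→(6.49, 10.83); distance from the point to it = 0.30 mm. The point is inside the cross-section, 0.30 mm from the nearest boundary — within the 0.6 mm shell band (1 × 0.6).

shell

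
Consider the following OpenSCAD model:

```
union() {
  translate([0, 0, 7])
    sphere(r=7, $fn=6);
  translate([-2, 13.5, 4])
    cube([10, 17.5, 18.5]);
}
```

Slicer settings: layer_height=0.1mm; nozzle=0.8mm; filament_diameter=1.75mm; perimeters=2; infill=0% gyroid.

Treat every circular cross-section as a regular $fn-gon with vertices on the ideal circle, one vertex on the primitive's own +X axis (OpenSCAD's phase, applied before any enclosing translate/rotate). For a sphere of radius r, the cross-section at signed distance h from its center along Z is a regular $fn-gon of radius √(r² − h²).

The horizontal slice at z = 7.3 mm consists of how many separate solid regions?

At z = 7.3 mm: the r=7 sphere contributes a regular 6-gon of circumradius √(7²−0.3²) = 6.994; the cube at (-2, 13.5) is present — its section is the full 10×17.5 rectangle; Merging all regions: the 2 present regions are separate (no shared area or edge), so areas and boundary lengths simply add and each stays a separate island — 2 connected regions. The result has 2 disconnected regions.

2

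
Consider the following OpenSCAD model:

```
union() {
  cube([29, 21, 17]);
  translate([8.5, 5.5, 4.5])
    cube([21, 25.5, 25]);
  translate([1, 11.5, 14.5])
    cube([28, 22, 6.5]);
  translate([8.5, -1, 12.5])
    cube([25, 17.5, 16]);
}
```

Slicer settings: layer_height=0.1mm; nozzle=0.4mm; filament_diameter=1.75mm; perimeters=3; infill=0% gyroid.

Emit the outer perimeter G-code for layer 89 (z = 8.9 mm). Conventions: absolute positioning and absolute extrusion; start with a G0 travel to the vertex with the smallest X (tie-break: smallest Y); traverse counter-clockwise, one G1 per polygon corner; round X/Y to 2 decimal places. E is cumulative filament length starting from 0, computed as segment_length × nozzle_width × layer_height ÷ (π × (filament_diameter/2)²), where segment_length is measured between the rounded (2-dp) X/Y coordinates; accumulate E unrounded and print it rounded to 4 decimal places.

G0 X0.00 Y0.00 Z8.90
G1 X29.00 Y0.00 E0.4823
G1 X29.00 Y5.50 E0.5737
G1 X29.50 Y5.50 E0.5821
G1 X29.50 Y31.00 E1.0061
G1 X8.50 Y31.00 E1.3554
G1 X8.50 Y21.00 E1.5217
G1 X0.00 Y21.00 E1.6630
G1 X0.00 Y0.00 E2.0122

At z = 8.9 mm: the 29×21 cube contributes its full rectangle; the cube at (8.5, 5.5) is present — its section is the full 21×25.5 rectangle; the cube at (1, 11.5) is absent (z outside [14.5, 21]); the cube at (8.5, -1) is absent (z outside [12.5, 28.5]); Combining (union): the regions partially overlap (shared area 317.75 mm²), so overlapping operands fuse into one piece — 1 connected region. The outline is a single polygon with 8 vertices. Extrusion per mm of travel: 0.4 × 0.1 / (π × 0.875²) = 0.016630. Accumulating E over each segment gives final E = 2.0122.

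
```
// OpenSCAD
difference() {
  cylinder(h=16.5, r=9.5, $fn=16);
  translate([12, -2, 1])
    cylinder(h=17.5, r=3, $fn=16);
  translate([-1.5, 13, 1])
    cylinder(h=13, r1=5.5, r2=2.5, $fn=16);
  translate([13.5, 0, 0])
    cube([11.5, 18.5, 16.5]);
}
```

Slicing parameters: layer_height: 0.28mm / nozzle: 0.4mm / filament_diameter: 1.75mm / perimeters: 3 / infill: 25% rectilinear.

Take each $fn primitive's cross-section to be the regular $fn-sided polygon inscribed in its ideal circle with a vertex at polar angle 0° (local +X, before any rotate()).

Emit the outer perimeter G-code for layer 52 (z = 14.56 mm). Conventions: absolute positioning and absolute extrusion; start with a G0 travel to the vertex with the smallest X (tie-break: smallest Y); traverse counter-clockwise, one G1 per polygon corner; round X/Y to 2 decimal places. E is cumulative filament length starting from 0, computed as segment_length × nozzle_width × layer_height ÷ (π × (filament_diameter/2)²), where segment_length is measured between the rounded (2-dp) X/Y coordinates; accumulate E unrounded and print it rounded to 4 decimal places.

G0 X-9.50 Y0.00 Z14.56
G1 X-8.78 Y-3.64 E0.1728
G1 X-6.72 Y-6.72 E0.3453
G1 X-3.64 Y-8.78 E0.5179
G1 X0.00 Y-9.50 E0.6906
G1 X3.64 Y-8.78 E0.8634
G1 X6.72 Y-6.72 E1.0359
G1 X8.78 Y-3.64 E1.2085
G1 X9.05 Y-2.26 E1.2740
G1 X9.00 Y-2.00 E1.2863
G1 X9.23 Y-0.85 E1.3409
G1 X9.37 Y-0.63 E1.3530
G1 X9.50 Y0.00 E1.3830
G1 X8.78 Y3.64 E1.5558
G1 X6.72 Y6.72 E1.7283
G1 X3.64 Y8.78 E1.9009
G1 X0.00 Y9.50 E2.0736
G1 X-3.64 Y8.78 E2.2464
G1 X-6.72 Y6.72 E2.4189
G1 X-8.78 Y3.64 E2.5915
G1 X-9.50 Y0.00 E2.7643

At z = 14.56 mm: the cylinder: section is a regular 16-gon, circumradius r=9.5; the r=3 cylinder at (12, -2) contributes a regular 16-gon of circumradius 3; the cone at (-1.5, 13) is absent (z outside [1, 14]); the 11.5×18.5 cube at (13.5, 0) contributes its full rectangle; Subtracting the remaining from the first: starting from the r=9.5 cylinder, the r=3 cylinder at (12, -2) partially overlaps it — only the 0.14 mm² overlap (of its 27.55 mm²) is removed, clipping the outline; the 11.5×18.5 cube at (13.5, 0) misses the remaining region (no effect) — 1 connected region. The outline is a single polygon with 20 vertices. Extrusion per mm of travel: 0.4 × 0.28 / (π × 0.875²) = 0.046564. Accumulating E over each segment gives final E = 2.7643.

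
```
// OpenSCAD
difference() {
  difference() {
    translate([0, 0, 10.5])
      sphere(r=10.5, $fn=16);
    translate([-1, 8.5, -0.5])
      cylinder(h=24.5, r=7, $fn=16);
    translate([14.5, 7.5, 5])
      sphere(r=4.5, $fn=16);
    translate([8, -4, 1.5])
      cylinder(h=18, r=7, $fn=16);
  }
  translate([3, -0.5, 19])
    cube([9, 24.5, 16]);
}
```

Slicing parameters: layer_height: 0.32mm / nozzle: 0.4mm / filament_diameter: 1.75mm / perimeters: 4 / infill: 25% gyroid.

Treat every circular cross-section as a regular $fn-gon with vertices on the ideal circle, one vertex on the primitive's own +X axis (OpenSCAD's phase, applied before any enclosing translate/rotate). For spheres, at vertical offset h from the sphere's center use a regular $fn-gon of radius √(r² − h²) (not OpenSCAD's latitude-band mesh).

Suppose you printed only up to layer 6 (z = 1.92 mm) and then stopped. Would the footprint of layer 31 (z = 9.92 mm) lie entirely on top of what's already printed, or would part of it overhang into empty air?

part overhangs

Compare the two slices. At z = 1.92: the sphere: section is a regular 16-gon, circumradius = √(r²−h²) = √(10.5²−8.58²) = 6.053 (area = (16/2)·6.053²·sin(360°/16) = 112.15 mm²); the r=7 cylinder at (-1, 8.5) contributes a regular 16-gon of circumradius 7 (area = (16/2)·7.000²·sin(360°/16) = 150.01 mm²); the r=4.5 sphere at (14.5, 7.5) slices to a regular 16-gon of circumradius 3.281 (√(r²−h²) with h=3.08 from center) (area = (16/2)·3.281²·sin(360°/16) = 32.95 mm²); the cylinder at (8, -4): section is a regular 16-gon, circumradius r=7 (area = (16/2)·7.000²·sin(360°/16) = 150.01 mm²); Subtracting the remaining from the first: starting from the r=10.5 sphere (112.15 mm²), the r=7 cylinder at (-1, 8.5) partially overlaps it — only the 28.75 mm² overlap (of its 150.01 mm²) is removed, clipping the outline; the r=4.5 sphere at (14.5, 7.5) misses the remaining region (no effect); the r=7 cylinder at (8, -4) partially overlaps it — only the 25.13 mm² overlap (of its 150.01 mm²) is removed, clipping the outline — area = 58.27 mm²; the cube at (3, -0.5) does not reach this height (z outside [19, 35]); After the difference (first − rest): none of the subtracted shapes is present at this height, so that combined region is unchanged — area = 58.27 mm². At z = 9.92: the r=10.5 sphere slices to a regular 16-gon of circumradius 10.484 (√(r²−h²) with h=0.58 from center) (area = (16/2)·10.484²·sin(360°/16) = 336.50 mm²); the cylinder at (-1, 8.5): section is a regular 16-gon, circumradius r=7 (area = (16/2)·7.000²·sin(360°/16) = 150.01 mm²); the sphere at (14.5, 7.5) is not intersected at this z (|z−center|=4.920 > r=4.5); the r=7 cylinder at (8, -4) gives a regular 16-gon of circumradius 7 (constant along its height) (area = (16/2)·7.000²·sin(360°/16) = 150.01 mm²); Taking the first minus the rest: starting from the r=10.5 sphere (336.50 mm²), the r=7 cylinder at (-1, 8.5) partially overlaps it — only the 88.33 mm² overlap (of its 150.01 mm²) is removed, clipping the outline; the r=7 cylinder at (8, -4) partially overlaps it — only the 82.97 mm² overlap (of its 150.01 mm²) is removed, clipping the outline — area = 165.19 mm²; the cube at (3, -0.5) is not intersected at this z (z outside [19, 35]); Taking the first minus the rest: none of the subtracted shapes is present at this height, so that combined region is unchanged — area = 165.19 mm². Checking containment: at z = 9.92 the cross-section extends beyond the z = 1.92 cross-section by about 106.93 mm².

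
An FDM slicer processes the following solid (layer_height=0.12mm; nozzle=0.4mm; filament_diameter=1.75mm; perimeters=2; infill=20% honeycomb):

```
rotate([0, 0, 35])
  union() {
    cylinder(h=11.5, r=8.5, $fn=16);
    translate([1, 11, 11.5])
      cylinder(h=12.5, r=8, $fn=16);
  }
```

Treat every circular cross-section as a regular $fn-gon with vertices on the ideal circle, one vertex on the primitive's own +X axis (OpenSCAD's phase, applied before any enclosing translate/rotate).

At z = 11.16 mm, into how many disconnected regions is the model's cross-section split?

At z = 11.16 mm: the r=8.5 cylinder gives a regular 16-gon of circumradius 8.5 (constant along its height); the cylinder at (1, 11) does not reach this height (z outside [11.5, 24]); Merging all regions: only the r=8.5 cylinder is present, so the union is just that shape — 1 connected region; (rotated 35° about Z; rotation is an isometry so areas/perimeters/island counts are preserved). The result has 1 disconnected region.

1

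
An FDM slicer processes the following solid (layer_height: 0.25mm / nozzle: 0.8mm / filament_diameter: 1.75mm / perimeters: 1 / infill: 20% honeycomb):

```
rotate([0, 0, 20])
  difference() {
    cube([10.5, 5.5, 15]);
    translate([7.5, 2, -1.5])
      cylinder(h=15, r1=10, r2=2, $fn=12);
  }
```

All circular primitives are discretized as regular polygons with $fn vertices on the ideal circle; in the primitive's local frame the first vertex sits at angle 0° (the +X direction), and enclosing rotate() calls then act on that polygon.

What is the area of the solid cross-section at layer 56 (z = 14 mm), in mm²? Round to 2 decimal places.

At z = 14 mm: the cube is present — its section is the full 10.5×5.5 rectangle (area 57.75 mm²); the cone at (7.5, 2) does not reach this height (z outside [-1.5, 13.5]); After the difference (first − rest): none of the subtracted shapes is present at this height, so the 10.5×5.5 cube is unchanged — area = 57.75 mm²; (rotated 20° about Z; rotation is an isometry so areas/perimeters/island counts are preserved). Overall, the cross-section is a single solid region. Net area = 57.75 mm².

57.75 mm²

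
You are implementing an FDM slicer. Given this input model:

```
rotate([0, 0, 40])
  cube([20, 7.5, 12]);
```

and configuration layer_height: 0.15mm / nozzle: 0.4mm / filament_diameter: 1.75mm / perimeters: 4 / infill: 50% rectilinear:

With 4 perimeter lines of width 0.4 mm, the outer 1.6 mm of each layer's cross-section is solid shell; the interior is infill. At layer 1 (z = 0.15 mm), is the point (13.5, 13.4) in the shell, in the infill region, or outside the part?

shell

At z = 0.15 mm: the cube is present — its section is the full 20×7.5 rectangle; (whole slice rotated 40° about Z — lengths, areas and connectivity unchanged). Overall, the cross-section is a single solid region. Undo the 40° rotation: the query point maps to (18.955, 1.587) in the un-rotated model frame. The nearest boundary edge runs (20.00, 0.00)→(20.00, 7.50); distance from the point to it = 1.05 mm. The point is inside the cross-section, 1.05 mm from the nearest boundary — within the 1.6 mm shell band (4 × 0.4).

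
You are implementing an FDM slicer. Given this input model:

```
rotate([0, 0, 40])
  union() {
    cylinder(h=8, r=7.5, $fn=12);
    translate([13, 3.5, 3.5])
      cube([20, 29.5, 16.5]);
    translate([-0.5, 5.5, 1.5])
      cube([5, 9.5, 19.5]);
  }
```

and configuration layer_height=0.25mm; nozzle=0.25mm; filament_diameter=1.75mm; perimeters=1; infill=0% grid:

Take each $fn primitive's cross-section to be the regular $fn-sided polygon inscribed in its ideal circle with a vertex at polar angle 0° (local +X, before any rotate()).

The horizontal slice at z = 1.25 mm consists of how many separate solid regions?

At z = 1.25 mm: the r=7.5 cylinder contributes a regular 12-gon of circumradius 7.5; the cube at (13, 3.5) is absent (z outside [3.5, 20]); the cube at (-0.5, 5.5) does not reach this height (z outside [1.5, 21]); Taking the union: only the r=7.5 cylinder is present, so the union is just that shape — 1 connected region; (rotated 40° about Z; rotation is an isometry so areas/perimeters/island counts are preserved). The result has 1 disconnected region.

1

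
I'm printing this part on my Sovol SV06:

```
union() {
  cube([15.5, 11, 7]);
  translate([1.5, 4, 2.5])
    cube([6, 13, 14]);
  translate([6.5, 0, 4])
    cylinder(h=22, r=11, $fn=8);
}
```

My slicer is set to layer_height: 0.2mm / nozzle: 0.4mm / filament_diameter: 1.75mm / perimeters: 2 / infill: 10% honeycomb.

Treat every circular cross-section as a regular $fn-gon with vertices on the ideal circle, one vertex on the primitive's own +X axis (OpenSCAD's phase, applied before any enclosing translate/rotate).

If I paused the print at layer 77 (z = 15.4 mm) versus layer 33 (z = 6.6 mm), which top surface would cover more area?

layer 33 (z = 6.6 mm)

Layer 77 (z = 15.4): the cube is not intersected at this z (z outside [0, 7]); the 6×13 cube at (1.5, 4) contributes its full rectangle (area 78.00 mm²); the r=11 cylinder at (6.5, 0) gives a regular 8-gon of circumradius 11 (constant along its height) (area = (8/2)·11.000²·sin(360°/8) = 342.24 mm²); Combining (union): the regions partially overlap — summed areas 420.24 mm² minus the doubly-counted overlap 36.62 mm² gives 383.62 mm² — area = 383.62 mm². So its area = 383.62 mm². Layer 33 (z = 6.6): the 15.5×11 cube contributes its full rectangle (area 170.50 mm²); the 6×13 cube at (1.5, 4) contributes its full rectangle (area 78.00 mm²); the r=11 cylinder at (6.5, 0) contributes a regular 8-gon of circumradius 11 (area = (8/2)·11.000²·sin(360°/8) = 342.24 mm²); Merging all regions: the regions partially overlap — summed areas 590.74 mm² minus the doubly-counted overlap 185.48 mm² gives 405.26 mm² — area = 405.26 mm². So its area = 405.26 mm². Layer 33 is larger (405.26 vs 383.62 mm²).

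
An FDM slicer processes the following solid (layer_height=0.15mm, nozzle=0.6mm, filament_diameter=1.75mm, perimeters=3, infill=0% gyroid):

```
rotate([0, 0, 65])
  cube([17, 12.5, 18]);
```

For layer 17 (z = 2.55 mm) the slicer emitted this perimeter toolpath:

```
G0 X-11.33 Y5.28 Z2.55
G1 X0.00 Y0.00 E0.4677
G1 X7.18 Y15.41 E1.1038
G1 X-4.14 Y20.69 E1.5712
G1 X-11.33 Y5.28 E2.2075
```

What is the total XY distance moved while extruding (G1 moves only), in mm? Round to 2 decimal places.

59.00 mm

Sum the Euclidean lengths of each G1 segment: total = 59.00 mm.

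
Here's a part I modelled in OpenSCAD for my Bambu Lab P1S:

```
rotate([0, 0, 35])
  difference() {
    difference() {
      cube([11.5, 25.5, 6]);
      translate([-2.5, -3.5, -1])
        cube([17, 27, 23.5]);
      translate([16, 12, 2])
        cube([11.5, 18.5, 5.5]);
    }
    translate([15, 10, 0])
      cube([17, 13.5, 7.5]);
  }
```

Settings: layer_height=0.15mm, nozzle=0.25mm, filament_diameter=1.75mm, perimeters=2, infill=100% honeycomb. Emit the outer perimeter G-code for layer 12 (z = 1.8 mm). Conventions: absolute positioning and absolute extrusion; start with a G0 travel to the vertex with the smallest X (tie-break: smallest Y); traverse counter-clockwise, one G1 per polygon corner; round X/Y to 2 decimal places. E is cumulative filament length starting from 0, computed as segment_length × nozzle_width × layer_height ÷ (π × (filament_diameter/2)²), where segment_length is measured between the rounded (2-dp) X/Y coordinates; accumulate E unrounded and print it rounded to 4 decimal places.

At z = 1.8 mm: the 11.5×25.5 cube contributes its full rectangle; the 17×27 cube at (-2.5, -3.5) contributes its full rectangle; the cube at (16, 12) does not reach this height (z outside [2, 7.5]); Subtracting the remaining from the first: starting from the 11.5×25.5 cube, the 17×27 cube at (-2.5, -3.5) partially overlaps it — only the 270.25 mm² overlap (of its 459.00 mm²) is removed, clipping the outline — 1 connected region; the cube at (15, 10) (footprint 17×13.5) is included at this height; After the difference (first − rest): starting from the result so far, the 17×13.5 cube at (15, 10) misses the remaining region (no effect) — 1 connected region; (rotated 35° about Z; rotation is an isometry so areas/perimeters/island counts are preserved). The outline is a single polygon with 4 vertices. Extrusion per mm of travel: 0.25 × 0.15 / (π × 0.875²) = 0.015591. Accumulating E over each segment gives final E = 0.4209.

G0 X-14.63 Y20.89 Z1.80
G1 X-13.48 Y19.25 E0.0312
G1 X-4.06 Y25.85 E0.2106
G1 X-5.21 Y27.48 E0.2417
G1 X-14.63 Y20.89 E0.4209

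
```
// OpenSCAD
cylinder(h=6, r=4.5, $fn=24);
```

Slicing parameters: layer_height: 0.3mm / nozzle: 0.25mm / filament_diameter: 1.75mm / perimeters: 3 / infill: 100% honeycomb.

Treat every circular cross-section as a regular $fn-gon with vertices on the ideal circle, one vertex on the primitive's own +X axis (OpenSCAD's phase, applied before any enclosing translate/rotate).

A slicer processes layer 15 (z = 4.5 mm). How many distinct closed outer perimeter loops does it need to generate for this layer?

At z = 4.5 mm: the r=4.5 cylinder contributes a regular 24-gon of circumradius 4.5. The result has 1 disconnected region.

1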